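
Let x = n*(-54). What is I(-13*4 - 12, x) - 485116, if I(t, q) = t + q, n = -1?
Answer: -485126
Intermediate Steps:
x = 54 (x = -1*(-54) = 54)
I(t, q) = q + t
I(-13*4 - 12, x) - 485116 = (54 + (-13*4 - 12)) - 485116 = (54 + (-52 - 12)) - 485116 = (54 - 64) - 485116 = -10 - 485116 = -485126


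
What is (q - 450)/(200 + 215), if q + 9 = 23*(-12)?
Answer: -147/83 ≈ -1.7711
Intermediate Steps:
q = -285 (q = -9 + 23*(-12) = -9 - 276 = -285)
(q - 450)/(200 + 215) = (-285 - 450)/(200 + 215) = -735/415 = -735*1/415 = -147/83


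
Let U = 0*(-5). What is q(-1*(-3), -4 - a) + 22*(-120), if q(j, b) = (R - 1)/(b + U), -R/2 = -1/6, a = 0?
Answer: -15839/6 ≈ -2639.8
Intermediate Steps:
R = ⅓ (R = -(-2)/6 = -2*(-⅙) = ⅓ ≈ 0.33333)
U = 0
q(j, b) = -2/(3*b) (q(j, b) = (⅓ - 1)/(b + 0) = -2/(3*b))
q(-1*(-3), -4 - a) + 22*(-120) = -2/(3*(-4 - 1*0)) + 22*(-120) = -2/(3*(-4 + 0)) - 2640 = -⅔/(-4) - 2640 = -⅔*(-¼) - 2640 = ⅙ - 2640 = -15839/6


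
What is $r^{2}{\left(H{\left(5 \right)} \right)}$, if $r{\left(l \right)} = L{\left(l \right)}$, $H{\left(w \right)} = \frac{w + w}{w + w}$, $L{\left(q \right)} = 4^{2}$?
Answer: $256$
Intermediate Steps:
$L{\left(q \right)} = 16$
$H{\left(w \right)} = 1$ ($H{\left(w \right)} = \frac{2 w}{2 w} = 2 w \frac{1}{2 w} = 1$)
$r{\left(l \right)} = 16$
$r^{2}{\left(H{\left(5 \right)} \right)} = 16^{2} = 256$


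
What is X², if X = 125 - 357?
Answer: 53824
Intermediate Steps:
X = -232
X² = (-232)² = 53824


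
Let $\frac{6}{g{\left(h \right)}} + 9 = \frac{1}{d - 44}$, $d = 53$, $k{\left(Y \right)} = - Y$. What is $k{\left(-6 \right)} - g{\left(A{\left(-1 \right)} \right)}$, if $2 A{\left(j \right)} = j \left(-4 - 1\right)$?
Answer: $\frac{267}{40} \approx 6.675$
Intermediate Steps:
$A{\left(j \right)} = - \frac{5 j}{2}$ ($A{\left(j \right)} = \frac{j \left(-4 - 1\right)}{2} = \frac{j \left(-5\right)}{2} = \frac{\left(-5\right) j}{2} = - \frac{5 j}{2}$)
$g{\left(h \right)} = - \frac{27}{40}$ ($g{\left(h \right)} = \frac{6}{-9 + \frac{1}{53 - 44}} = \frac{6}{-9 + \frac{1}{9}} = \frac{6}{- \frac{80}{9}} = 6 \left(- \frac{9}{80}\right) = - \frac{27}{40}$)
$k{\left(-6 \right)} - g{\left(A{\left(-1 \right)} \right)} = \left(-1\right) \left(-6\right) - - \frac{27}{40} = 6 + \frac{27}{40} = \frac{267}{40}$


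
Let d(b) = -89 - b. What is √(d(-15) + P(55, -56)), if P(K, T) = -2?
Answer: 2*I*√19 ≈ 8.7178*I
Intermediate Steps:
√(d(-15) + P(55, -56)) = √((-89 - 1*(-15)) - 2) = √((-89 + 15) - 2) = √(-74 - 2) = √(-76) = 2*I*√19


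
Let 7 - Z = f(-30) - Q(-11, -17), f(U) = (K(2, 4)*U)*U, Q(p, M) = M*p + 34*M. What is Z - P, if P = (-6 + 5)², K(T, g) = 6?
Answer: -5785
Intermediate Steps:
Q(p, M) = 34*M + M*p
f(U) = 6*U² (f(U) = (6*U)*U = 6*U²)
P = 1 (P = (-1)² = 1)
Z = -5784 (Z = 7 - (6*(-30)² - (-17)*(34 - 11)) = 7 - (6*900 - (-17)*23) = 7 - (5400 - 1*(-391)) = 7 - (5400 + 391) = 7 - 1*5791 = 7 - 5791 = -5784)
Z - P = -5784 - 1*1 = -5784 - 1 = -5785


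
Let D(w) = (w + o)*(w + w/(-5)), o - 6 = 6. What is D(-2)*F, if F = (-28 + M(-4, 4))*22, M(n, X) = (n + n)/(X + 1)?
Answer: 52096/5 ≈ 10419.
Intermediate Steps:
o = 12 (o = 6 + 6 = 12)
M(n, X) = 2*n/(1 + X) (M(n, X) = (2*n)/(1 + X) = 2*n/(1 + X))
D(w) = 4*w*(12 + w)/5 (D(w) = (w + 12)*(w + w/(-5)) = (12 + w)*(w + w*(-⅕)) = (12 + w)*(w - w/5) = (12 + w)*(4*w/5) = 4*w*(12 + w)/5)
F = -3256/5 (F = (-28 + 2*(-4)/(1 + 4))*22 = (-28 + 2*(-4)/5)*22 = (-28 + 2*(-4)*(⅕))*22 = (-28 - 8/5)*22 = -148/5*22 = -3256/5 ≈ -651.20)
D(-2)*F = ((⅘)*(-2)*(12 - 2))*(-3256/5) = ((⅘)*(-2)*10)*(-3256/5) = -16*(-3256/5) = 52096/5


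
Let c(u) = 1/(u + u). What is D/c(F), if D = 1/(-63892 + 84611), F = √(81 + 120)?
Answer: 2*√201/20719 ≈ 0.0013685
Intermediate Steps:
F = √201 ≈ 14.177
c(u) = 1/(2*u)
D = 1/20719 ≈ 4.8265e-5
D/c(F) = 1/(20719*((1/(2*(√201))))) = 1/(20719*(((√201/201)/2))) = 1/(20719*((√201/402))) = (2*√201)/20719 = 2*√201/20719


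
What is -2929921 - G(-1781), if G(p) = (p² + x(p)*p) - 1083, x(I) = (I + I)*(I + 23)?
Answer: 11146514077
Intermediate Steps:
x(I) = 2*I*(23 + I) (x(I) = (2*I)*(23 + I) = 2*I*(23 + I))
G(p) = -1083 + p² + 2*p²*(23 + p) (G(p) = (p² + (2*p*(23 + p))*p) - 1083 = (p² + 2*p²*(23 + p)) - 1083 = -1083 + p² + 2*p²*(23 + p))
-2929921 - G(-1781) = -2929921 - (-1083 + 2*(-1781)³ + 47*(-1781)²) = -2929921 - (-1083 + 2*(-5649262541) + 47*3171961) = -2929921 - (-1083 - 11298525082 + 149082167) = -2929921 - 1*(-11149443998) = -2929921 + 11149443998 = 11146514077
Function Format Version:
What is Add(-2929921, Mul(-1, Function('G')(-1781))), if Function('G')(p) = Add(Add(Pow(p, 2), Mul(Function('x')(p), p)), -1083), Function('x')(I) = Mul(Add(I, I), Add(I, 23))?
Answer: 11146514077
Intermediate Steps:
Function('x')(I) = Mul(2, I, Add(23, I)) (Function('x')(I) = Mul(Mul(2, I), Add(23, I)) = Mul(2, I, Add(23, I)))
Function('G')(p) = Add(-1083, Pow(p, 2), Mul(2, Pow(p, 2), Add(23, p))) (Function('G')(p) = Add(Add(Pow(p, 2), Mul(Mul(2, p, Add(23, p)), p)), -1083) = Add(Add(Pow(p, 2), Mul(2, Pow(p, 2), Add(23, p))), -1083) = Add(-1083, Pow(p, 2), Mul(2, Pow(p, 2), Add(23, p))))
Add(-2929921, Mul(-1, Function('G')(-1781))) = Add(-2929921, Mul(-1, Add(-1083, Mul(2, Pow(-1781, 3)), Mul(47, Pow(-1781, 2))))) = Add(-2929921, Mul(-1, Add(-1083, Mul(2, -5649262541), Mul(47, 3171961)))) = Add(-2929921, Mul(-1, Add(-1083, -11298525082, 149082167))) = Add(-2929921, Mul(-1, -11149443998)) = Add(-2929921, 11149443998) = 11146514077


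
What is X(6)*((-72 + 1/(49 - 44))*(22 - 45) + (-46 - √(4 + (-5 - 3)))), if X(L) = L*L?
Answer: 288972/5 - 72*I ≈ 57794.0 - 72.0*I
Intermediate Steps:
X(L) = L²
X(6)*((-72 + 1/(49 - 44))*(22 - 45) + (-46 - √(4 + (-5 - 3)))) = 6²*((-72 + 1/(49 - 44))*(22 - 45) + (-46 - √(4 + (-5 - 3)))) = 36*((-72 + 1/5)*(-23) + (-46 - √(4 - 8))) = 36*((-72 + ⅕)*(-23) + (-46 - √(-4))) = 36*(-359/5*(-23) + (-46 - 2*I)) = 36*(8257/5 + (-46 - 2*I)) = 36*(8027/5 - 2*I) = 288972/5 - 72*I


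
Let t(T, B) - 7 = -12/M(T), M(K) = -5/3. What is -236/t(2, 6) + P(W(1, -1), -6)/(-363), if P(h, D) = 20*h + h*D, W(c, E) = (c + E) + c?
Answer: -429334/25773 ≈ -16.658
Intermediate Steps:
M(K) = -5/3 (M(K) = -5*1/3 = -5/3)
W(c, E) = E + 2*c (W(c, E) = (E + c) + c = E + 2*c)
P(h, D) = 20*h + D*h
t(T, B) = 71/5 (t(T, B) = 7 - 12/(-5/3) = 7 - 12*(-3/5) = 7 + 36/5 = 71/5)
-236/t(2, 6) + P(W(1, -1), -6)/(-363) = -236/71/5 + ((-1 + 2*1)*(20 - 6))/(-363) = -236*5/71 + ((-1 + 2)*14)*(-1/363) = -1180/71 + (1*14)*(-1/363) = -1180/71 + 14*(-1/363) = -1180/71 - 14/363 = -429334/25773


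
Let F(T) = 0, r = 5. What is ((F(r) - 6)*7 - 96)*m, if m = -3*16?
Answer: 6624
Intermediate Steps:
m = -48
((F(r) - 6)*7 - 96)*m = ((0 - 6)*7 - 96)*(-48) = (-6*7 - 96)*(-48) = (-42 - 96)*(-48) = -138*(-48) = 6624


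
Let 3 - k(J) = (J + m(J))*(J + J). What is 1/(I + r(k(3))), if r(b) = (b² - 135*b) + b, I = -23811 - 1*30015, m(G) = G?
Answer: -1/48315 ≈ -2.0698e-5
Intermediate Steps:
I = -53826 (I = -23811 - 30015 = -53826)
k(J) = 3 - 4*J² (k(J) = 3 - (J + J)*(J + J) = 3 - 2*J*2*J = 3 - 4*J²)
r(b) = b² - 134*b
1/(I + r(k(3))) = 1/(-53826 + (3 - 4*3²)*(-134 + (3 - 4*3²))) = 1/(-53826 + (3 - 4*9)*(-134 + (3 - 4*9))) = 1/(-53826 + (3 - 36)*(-134 + (3 - 36))) = 1/(-53826 - 33*(-134 - 33)) = 1/(-53826 - 33*(-167)) = 1/(-53826 + 5511) = 1/(-48315) = -1/48315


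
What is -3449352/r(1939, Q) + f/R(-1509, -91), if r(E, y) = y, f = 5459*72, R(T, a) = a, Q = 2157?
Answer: -387231856/65429 ≈ -5918.4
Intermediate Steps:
f = 393048
-3449352/r(1939, Q) + f/R(-1509, -91) = -3449352/2157 + 393048/(-91) = -3449352*1/2157 + 393048*(-1/91) = -1149784/719 - 393048/91 = -387231856/65429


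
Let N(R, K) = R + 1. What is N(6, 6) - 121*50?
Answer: -6043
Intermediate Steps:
N(R, K) = 1 + R
N(6, 6) - 121*50 = (1 + 6) - 121*50 = 7 - 6050 = -6043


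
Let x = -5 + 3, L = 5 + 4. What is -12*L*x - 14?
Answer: 202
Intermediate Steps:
L = 9
x = -2
-12*L*x - 14 = -108*(-2) - 14 = -12*(-18) - 14 = 216 - 14 = 202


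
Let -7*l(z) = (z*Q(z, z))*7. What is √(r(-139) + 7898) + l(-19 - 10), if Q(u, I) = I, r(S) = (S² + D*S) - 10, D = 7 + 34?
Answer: -841 + 3*√2390 ≈ -694.34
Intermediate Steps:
D = 41
r(S) = -10 + S² + 41*S (r(S) = (S² + 41*S) - 10 = -10 + S² + 41*S)
l(z) = -z² (l(z) = -z*z*7/7 = -z²*7/7 = -z²)
√(r(-139) + 7898) + l(-19 - 10) = √((-10 + (-139)² + 41*(-139)) + 7898) - (-19 - 10)² = √((-10 + 19321 - 5699) + 7898) - 1*(-29)² = √(13612 + 7898) - 1*841 = √21510 - 841 = 3*√2390 - 841 = -841 + 3*√2390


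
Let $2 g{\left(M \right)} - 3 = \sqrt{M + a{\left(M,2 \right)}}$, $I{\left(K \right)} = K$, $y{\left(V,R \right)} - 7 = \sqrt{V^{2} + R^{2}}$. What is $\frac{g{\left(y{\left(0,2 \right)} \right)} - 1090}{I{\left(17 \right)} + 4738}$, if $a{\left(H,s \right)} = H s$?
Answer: $- \frac{2177}{9510} + \frac{\sqrt{3}}{3170} \approx -0.22837$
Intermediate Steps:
$y{\left(V,R \right)} = 7 + \sqrt{R^{2} + V^{2}}$ ($y{\left(V,R \right)} = 7 + \sqrt{V^{2} + R^{2}} = 7 + \sqrt{R^{2} + V^{2}}$)
$g{\left(M \right)} = \frac{3}{2} + \frac{\sqrt{3} \sqrt{M}}{2}$ ($g{\left(M \right)} = \frac{3}{2} + \frac{\sqrt{M + M 2}}{2} = \frac{3}{2} + \frac{\sqrt{M + 2 M}}{2} = \frac{3}{2} + \frac{\sqrt{3 M}}{2} = \frac{3}{2} + \frac{\sqrt{3} \sqrt{M}}{2}$)
$\frac{g{\left(y{\left(0,2 \right)} \right)} - 1090}{I{\left(17 \right)} + 4738} = \frac{\left(\frac{3}{2} + \frac{\sqrt{3} \sqrt{7 + \sqrt{2^{2} + 0^{2}}}}{2}\right) - 1090}{17 + 4738} = \frac{\left(\frac{3}{2} + \frac{\sqrt{3} \sqrt{7 + \sqrt{4 + 0}}}{2}\right) - 1090}{4755} = \left(\left(\frac{3}{2} + \frac{\sqrt{3} \sqrt{7 + \sqrt{4}}}{2}\right) - 1090\right) \frac{1}{4755} = \left(\left(\frac{3}{2} + \frac{\sqrt{3} \sqrt{7 + 2}}{2}\right) - 1090\right) \frac{1}{4755} = \left(\left(\frac{3}{2} + \frac{\sqrt{3} \sqrt{9}}{2}\right) - 1090\right) \frac{1}{4755} = \left(\left(\frac{3}{2} + \frac{1}{2} \sqrt{3} \cdot 3\right) - 1090\right) \frac{1}{4755} = \left(\left(\frac{3}{2} + \frac{3 \sqrt{3}}{2}\right) - 1090\right) \frac{1}{4755} = \left(- \frac{2177}{2} + \frac{3 \sqrt{3}}{2}\right) \frac{1}{4755} = - \frac{2177}{9510} + \frac{\sqrt{3}}{3170}$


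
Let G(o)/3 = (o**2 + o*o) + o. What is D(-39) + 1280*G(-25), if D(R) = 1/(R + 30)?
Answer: 42335999/9 ≈ 4.7040e+6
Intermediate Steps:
G(o) = 3*o + 6*o**2 (G(o) = 3*((o**2 + o*o) + o) = 3*((o**2 + o**2) + o) = 3*(2*o**2 + o) = 3*(o + 2*o**2) = 3*o + 6*o**2)
D(R) = 1/(30 + R)
D(-39) + 1280*G(-25) = 1/(30 - 39) + 1280*(3*(-25)*(1 + 2*(-25))) = 1/(-9) + 1280*(3*(-25)*(1 - 50)) = -1/9 + 1280*(3*(-25)*(-49)) = -1/9 + 1280*3675 = -1/9 + 4704000 = 42335999/9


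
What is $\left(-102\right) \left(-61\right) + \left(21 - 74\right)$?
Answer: $6169$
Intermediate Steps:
$\left(-102\right) \left(-61\right) + \left(21 - 74\right) = 6222 - 53 = 6169$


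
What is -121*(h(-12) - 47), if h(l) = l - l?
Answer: 5687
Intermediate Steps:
h(l) = 0
-121*(h(-12) - 47) = -121*(0 - 47) = -121*(-47) = 5687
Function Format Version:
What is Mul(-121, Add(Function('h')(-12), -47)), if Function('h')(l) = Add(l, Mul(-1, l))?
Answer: 5687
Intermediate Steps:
Function('h')(l) = 0
Mul(-121, Add(Function('h')(-12), -47)) = Mul(-121, Add(0, -47)) = Mul(-121, -47) = 5687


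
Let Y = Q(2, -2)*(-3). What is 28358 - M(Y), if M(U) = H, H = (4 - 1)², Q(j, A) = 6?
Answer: 28349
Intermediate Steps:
H = 9 (H = 3² = 9)
Y = -18 (Y = 6*(-3) = -18)
M(U) = 9
28358 - M(Y) = 28358 - 1*9 = 28358 - 9 = 28349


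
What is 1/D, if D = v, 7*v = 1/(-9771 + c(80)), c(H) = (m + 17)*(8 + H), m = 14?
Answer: -49301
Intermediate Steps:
c(H) = 248 + 31*H (c(H) = (14 + 17)*(8 + H) = 31*(8 + H) = 248 + 31*H)
v = -1/49301 (v = 1/(7*(-9771 + (248 + 31*80))) = 1/(7*(-9771 + (248 + 2480))) = 1/(7*(-9771 + 2728)) = (1/7)/(-7043) = (1/7)*(-1/7043) = -1/49301 ≈ -2.0284e-5)
D = -1/49301 ≈ -2.0284e-5
1/D = 1/(-1/49301) = -49301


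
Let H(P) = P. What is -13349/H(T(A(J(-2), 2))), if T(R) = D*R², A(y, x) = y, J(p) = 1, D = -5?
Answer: 13349/5 ≈ 2669.8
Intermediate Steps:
T(R) = -5*R²
-13349/H(T(A(J(-2), 2))) = -13349/((-5*1²)) = -13349/((-5*1)) = -13349/(-5) = -13349*(-⅕) = 13349/5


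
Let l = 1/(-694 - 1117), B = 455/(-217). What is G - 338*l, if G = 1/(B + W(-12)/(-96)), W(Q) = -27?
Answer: -1187774/3261611 ≈ -0.36417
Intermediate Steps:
B = -65/31 (B = 455*(-1/217) = -65/31 ≈ -2.0968)
l = -1/1811 (l = 1/(-1811) = -1/1811 ≈ -0.00055218)
G = -992/1801 (G = 1/(-65/31 - 27/(-96)) = 1/(-65/31 - 27*(-1/96)) = 1/(-65/31 + 9/32) = 1/(-1801/992) = -992/1801 ≈ -0.55081)
G - 338*l = -992/1801 - 338*(-1/1811) = -992/1801 + 338/1811 = -1187774/3261611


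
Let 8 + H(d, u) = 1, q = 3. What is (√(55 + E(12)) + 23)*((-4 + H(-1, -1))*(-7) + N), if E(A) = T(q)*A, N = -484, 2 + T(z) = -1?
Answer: -9361 - 407*√19 ≈ -11135.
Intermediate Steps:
T(z) = -3 (T(z) = -2 - 1 = -3)
H(d, u) = -7 (H(d, u) = -8 + 1 = -7)
E(A) = -3*A
(√(55 + E(12)) + 23)*((-4 + H(-1, -1))*(-7) + N) = (√(55 - 3*12) + 23)*((-4 - 7)*(-7) - 484) = (√(55 - 36) + 23)*(-11*(-7) - 484) = (√19 + 23)*(77 - 484) = (23 + √19)*(-407) = -9361 - 407*√19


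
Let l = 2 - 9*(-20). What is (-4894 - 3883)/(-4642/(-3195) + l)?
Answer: -28042515/586132 ≈ -47.843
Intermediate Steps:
l = 182 (l = 2 + 180 = 182)
(-4894 - 3883)/(-4642/(-3195) + l) = (-4894 - 3883)/(-4642/(-3195) + 182) = -8777/(-4642*(-1/3195) + 182) = -8777/(4642/3195 + 182) = -8777/586132/3195 = -8777*3195/586132 = -28042515/586132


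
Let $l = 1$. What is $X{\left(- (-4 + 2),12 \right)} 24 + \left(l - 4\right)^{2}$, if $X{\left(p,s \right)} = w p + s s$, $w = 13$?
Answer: $4089$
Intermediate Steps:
$X{\left(p,s \right)} = s^{2} + 13 p$ ($X{\left(p,s \right)} = 13 p + s s = 13 p + s^{2} = s^{2} + 13 p$)
$X{\left(- (-4 + 2),12 \right)} 24 + \left(l - 4\right)^{2} = \left(12^{2} + 13 \left(- (-4 + 2)\right)\right) 24 + \left(1 - 4\right)^{2} = \left(144 + 13 \left(\left(-1\right) \left(-2\right)\right)\right) 24 + \left(-3\right)^{2} = \left(144 + 13 \cdot 2\right) 24 + 9 = \left(144 + 26\right) 24 + 9 = 170 \cdot 24 + 9 = 4080 + 9 = 4089$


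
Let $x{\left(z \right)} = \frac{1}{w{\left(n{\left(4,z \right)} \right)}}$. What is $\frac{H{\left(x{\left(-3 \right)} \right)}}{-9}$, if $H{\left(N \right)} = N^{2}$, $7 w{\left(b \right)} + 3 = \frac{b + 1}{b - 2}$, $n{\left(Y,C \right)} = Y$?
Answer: $- \frac{196}{9} \approx -21.778$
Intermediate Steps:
$w{\left(b \right)} = - \frac{3}{7} + \frac{1 + b}{7 \left(-2 + b\right)}$ ($w{\left(b \right)} = - \frac{3}{7} + \frac{\left(b + 1\right) \frac{1}{b - 2}}{7} = - \frac{3}{7} + \frac{\left(1 + b\right) \frac{1}{-2 + b}}{7} = - \frac{3}{7} + \frac{\frac{1}{-2 + b} \left(1 + b\right)}{7} = - \frac{3}{7} + \frac{1 + b}{7 \left(-2 + b\right)}$)
$x{\left(z \right)} = -14$ ($x{\left(z \right)} = \frac{1}{\frac{1}{7} \frac{1}{-2 + 4} \left(7 - 8\right)} = \frac{1}{\frac{1}{7} \cdot \frac{1}{2} \left(7 - 8\right)} = \frac{1}{\frac{1}{7} \cdot \frac{1}{2} \left(-1\right)} = \frac{1}{- \frac{1}{14}} = -14$)
$\frac{H{\left(x{\left(-3 \right)} \right)}}{-9} = \frac{\left(-14\right)^{2}}{-9} = 196 \left(- \frac{1}{9}\right) = - \frac{196}{9}$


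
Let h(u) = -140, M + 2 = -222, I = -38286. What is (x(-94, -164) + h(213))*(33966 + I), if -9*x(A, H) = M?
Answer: 497280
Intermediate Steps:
M = -224 (M = -2 - 222 = -224)
x(A, H) = 224/9 (x(A, H) = -⅑*(-224) = 224/9)
(x(-94, -164) + h(213))*(33966 + I) = (224/9 - 140)*(33966 - 38286) = -1036/9*(-4320) = 497280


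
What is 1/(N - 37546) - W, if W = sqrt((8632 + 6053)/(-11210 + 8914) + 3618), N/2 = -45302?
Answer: -1/128150 - sqrt(4759747482)/1148 ≈ -60.097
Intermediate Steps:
N = -90604 (N = 2*(-45302) = -90604)
W = sqrt(4759747482)/1148 (W = sqrt(14685/(-2296) + 3618) = sqrt(14685*(-1/2296) + 3618) = sqrt(-14685/2296 + 3618) = sqrt(8292243/2296) = sqrt(4759747482)/1148 ≈ 60.097)
1/(N - 37546) - W = 1/(-90604 - 37546) - sqrt(4759747482)/1148 = 1/(-128150) - sqrt(4759747482)/1148 = -1/128150 - sqrt(4759747482)/1148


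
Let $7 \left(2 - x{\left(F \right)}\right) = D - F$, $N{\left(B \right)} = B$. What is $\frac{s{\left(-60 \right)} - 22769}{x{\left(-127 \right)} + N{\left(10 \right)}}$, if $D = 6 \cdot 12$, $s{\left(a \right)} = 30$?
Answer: $\frac{159173}{115} \approx 1384.1$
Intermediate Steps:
$D = 72$
$x{\left(F \right)} = - \frac{58}{7} + \frac{F}{7}$ ($x{\left(F \right)} = 2 - \frac{72 - F}{7} = 2 + \left(- \frac{72}{7} + \frac{F}{7}\right) = - \frac{58}{7} + \frac{F}{7}$)
$\frac{s{\left(-60 \right)} - 22769}{x{\left(-127 \right)} + N{\left(10 \right)}} = \frac{30 - 22769}{\left(- \frac{58}{7} + \frac{1}{7} \left(-127\right)\right) + 10} = - \frac{22739}{\left(- \frac{58}{7} - \frac{127}{7}\right) + 10} = - \frac{22739}{- \frac{185}{7} + 10} = - \frac{22739}{- \frac{115}{7}} = \left(-22739\right) \left(- \frac{7}{115}\right) = \frac{159173}{115}$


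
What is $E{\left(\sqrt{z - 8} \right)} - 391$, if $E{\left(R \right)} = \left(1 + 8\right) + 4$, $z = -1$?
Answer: $-378$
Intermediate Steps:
$E{\left(R \right)} = 13$ ($E{\left(R \right)} = 9 + 4 = 13$)
$E{\left(\sqrt{z - 8} \right)} - 391 = 13 - 391 = -378$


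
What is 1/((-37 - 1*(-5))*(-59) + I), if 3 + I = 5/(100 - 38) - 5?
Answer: 62/116565 ≈ 0.00053189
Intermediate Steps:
I = -491/62 (I = -3 + (5/(100 - 38) - 5) = -3 + (5/62 - 5) = -3 - 305/62 = -491/62 ≈ -7.9194)
1/((-37 - 1*(-5))*(-59) + I) = 1/((-37 - 1*(-5))*(-59) - 491/62) = 1/((-37 + 5)*(-59) - 491/62) = 1/(-32*(-59) - 491/62) = 1/(1888 - 491/62) = 1/(116565/62) = 62/116565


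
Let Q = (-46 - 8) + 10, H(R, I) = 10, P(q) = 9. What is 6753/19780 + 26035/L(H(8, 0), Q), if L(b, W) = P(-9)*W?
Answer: -32018632/489555 ≈ -65.404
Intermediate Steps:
Q = -44 (Q = -54 + 10 = -44)
L(b, W) = 9*W
6753/19780 + 26035/L(H(8, 0), Q) = 6753/19780 + 26035/((9*(-44))) = 6753*(1/19780) + 26035/(-396) = 6753/19780 + 26035*(-1/396) = 6753/19780 - 26035/396 = -32018632/489555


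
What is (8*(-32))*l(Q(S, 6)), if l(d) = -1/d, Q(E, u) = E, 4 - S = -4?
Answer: 32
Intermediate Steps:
S = 8 (S = 4 - 1*(-4) = 4 + 4 = 8)
(8*(-32))*l(Q(S, 6)) = (8*(-32))*(-1/8) = -(-256)/8 = -256*(-⅛) = 32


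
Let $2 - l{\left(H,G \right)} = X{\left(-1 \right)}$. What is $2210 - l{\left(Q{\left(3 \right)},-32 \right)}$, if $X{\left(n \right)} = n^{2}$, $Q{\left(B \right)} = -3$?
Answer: $2209$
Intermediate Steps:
$l{\left(H,G \right)} = 1$ ($l{\left(H,G \right)} = 2 - \left(-1\right)^{2} = 2 - 1 = 1$)
$2210 - l{\left(Q{\left(3 \right)},-32 \right)} = 2210 - 1 = 2209$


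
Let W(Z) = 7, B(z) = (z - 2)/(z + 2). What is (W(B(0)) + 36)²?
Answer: 1849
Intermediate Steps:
B(z) = (-2 + z)/(2 + z)
(W(B(0)) + 36)² = (7 + 36)² = 43² = 1849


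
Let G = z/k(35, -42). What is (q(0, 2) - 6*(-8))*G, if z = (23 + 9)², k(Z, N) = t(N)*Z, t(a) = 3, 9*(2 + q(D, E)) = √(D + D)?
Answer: 47104/105 ≈ 448.61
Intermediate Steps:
q(D, E) = -2 + √2*√D/9 (q(D, E) = -2 + √(D + D)/9 = -2 + √(2*D)/9 = -2 + (√2*√D)/9 = -2 + √2*√D/9)
k(Z, N) = 3*Z
z = 1024 (z = 32² = 1024)
G = 1024/105 (G = 1024/((3*35)) = 1024/105 ≈ 9.7524)
(q(0, 2) - 6*(-8))*G = ((-2 + √2*√0/9) - 6*(-8))*(1024/105) = ((-2 + (⅑)*√2*0) + 48)*(1024/105) = ((-2 + 0) + 48)*(1024/105) = (-2 + 48)*(1024/105) = 46*(1024/105) = 47104/105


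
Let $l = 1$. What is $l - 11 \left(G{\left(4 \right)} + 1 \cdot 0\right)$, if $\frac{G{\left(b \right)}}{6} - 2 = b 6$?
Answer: $-1715$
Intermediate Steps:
$G{\left(b \right)} = 12 + 36 b$ ($G{\left(b \right)} = 12 + 6 b 6 = 12 + 6 \cdot 6 b = 12 + 36 b$)
$l - 11 \left(G{\left(4 \right)} + 1 \cdot 0\right) = 1 - 11 \left(\left(12 + 36 \cdot 4\right) + 1 \cdot 0\right) = 1 - 11 \left(\left(12 + 144\right) + 0\right) = 1 - 11 \left(156 + 0\right) = 1 - 1716 = -1715$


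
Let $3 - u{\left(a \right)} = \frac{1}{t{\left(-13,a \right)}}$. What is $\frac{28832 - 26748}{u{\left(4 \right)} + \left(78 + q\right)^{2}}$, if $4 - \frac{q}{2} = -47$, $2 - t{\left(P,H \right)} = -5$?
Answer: $\frac{3647}{56705} \approx 0.064315$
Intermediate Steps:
$t{\left(P,H \right)} = 7$ ($t{\left(P,H \right)} = 2 - -5 = 2 + 5 = 7$)
$q = 102$ ($q = 8 - -94 = 8 + 94 = 102$)
$u{\left(a \right)} = \frac{20}{7}$ ($u{\left(a \right)} = 3 - \frac{1}{7} = \frac{20}{7}$)
$\frac{28832 - 26748}{u{\left(4 \right)} + \left(78 + q\right)^{2}} = \frac{28832 - 26748}{\frac{20}{7} + \left(78 + 102\right)^{2}} = \frac{28832 - 26748}{\frac{20}{7} + 180^{2}} = \frac{28832 - 26748}{\frac{20}{7} + 32400} = \frac{2084}{\frac{226820}{7}} = 2084 \cdot \frac{7}{226820} = \frac{3647}{56705}$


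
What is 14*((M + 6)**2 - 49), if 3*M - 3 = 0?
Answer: 0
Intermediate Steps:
M = 1 (M = 1 + (1/3)*0 = 1 + 0 = 1)
14*((M + 6)**2 - 49) = 14*((1 + 6)**2 - 49) = 14*(7**2 - 49) = 14*(49 - 49) = 14*0 = 0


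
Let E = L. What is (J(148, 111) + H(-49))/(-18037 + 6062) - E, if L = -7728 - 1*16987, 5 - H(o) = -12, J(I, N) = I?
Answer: 59192392/2395 ≈ 24715.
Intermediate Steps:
H(o) = 17 (H(o) = 5 - 1*(-12) = 5 + 12 = 17)
L = -24715 (L = -7728 - 16987 = -24715)
E = -24715
(J(148, 111) + H(-49))/(-18037 + 6062) - E = (148 + 17)/(-18037 + 6062) - 1*(-24715) = 165/(-11975) + 24715 = 165*(-1/11975) + 24715 = -33/2395 + 24715 = 59192392/2395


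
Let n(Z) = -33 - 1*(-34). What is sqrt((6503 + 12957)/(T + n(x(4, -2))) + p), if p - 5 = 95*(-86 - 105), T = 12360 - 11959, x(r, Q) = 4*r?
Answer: I*sqrt(730918410)/201 ≈ 134.5*I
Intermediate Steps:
T = 401
p = -18140 (p = 5 + 95*(-86 - 105) = 5 + 95*(-191) = 5 - 18145 = -18140)
n(Z) = 1 (n(Z) = -33 + 34 = 1)
sqrt((6503 + 12957)/(T + n(x(4, -2))) + p) = sqrt((6503 + 12957)/(401 + 1) - 18140) = sqrt(19460/402 - 18140) = sqrt(19460*(1/402) - 18140) = sqrt(9730/201 - 18140) = sqrt(-3636410/201) = I*sqrt(730918410)/201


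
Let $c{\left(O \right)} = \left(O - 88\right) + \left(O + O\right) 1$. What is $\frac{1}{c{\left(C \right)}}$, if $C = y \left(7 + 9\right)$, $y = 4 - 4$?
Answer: $- \frac{1}{88} \approx -0.011364$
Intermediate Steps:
$y = 0$ ($y = 4 - 4 = 0$)
$C = 0$ ($C = 0 \left(7 + 9\right) = 0 \cdot 16 = 0$)
$c{\left(O \right)} = -88 + 3 O$ ($c{\left(O \right)} = \left(-88 + O\right) + 2 O 1 = \left(-88 + O\right) + 2 O = -88 + 3 O$)
$\frac{1}{c{\left(C \right)}} = \frac{1}{-88 + 3 \cdot 0} = \frac{1}{-88 + 0} = \frac{1}{-88} = - \frac{1}{88}$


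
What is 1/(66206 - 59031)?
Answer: 1/7175 ≈ 0.00013937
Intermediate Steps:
1/(66206 - 59031) = 1/7175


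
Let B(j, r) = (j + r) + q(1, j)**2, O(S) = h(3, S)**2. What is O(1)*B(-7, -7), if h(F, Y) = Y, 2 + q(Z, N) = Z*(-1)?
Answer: -5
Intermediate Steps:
q(Z, N) = -2 - Z (q(Z, N) = -2 + Z*(-1) = -2 - Z)
O(S) = S**2
B(j, r) = 9 + j + r (B(j, r) = (j + r) + (-2 - 1*1)**2 = (j + r) + (-2 - 1)**2 = (j + r) + (-3)**2 = (j + r) + 9 = 9 + j + r)
O(1)*B(-7, -7) = 1**2*(9 - 7 - 7) = 1*(-5) = -5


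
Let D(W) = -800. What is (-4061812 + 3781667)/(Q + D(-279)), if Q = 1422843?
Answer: -280145/1422043 ≈ -0.19700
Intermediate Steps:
(-4061812 + 3781667)/(Q + D(-279)) = (-4061812 + 3781667)/(1422843 - 800) = -280145/1422043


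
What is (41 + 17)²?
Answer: 3364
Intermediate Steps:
(41 + 17)² = 58² = 3364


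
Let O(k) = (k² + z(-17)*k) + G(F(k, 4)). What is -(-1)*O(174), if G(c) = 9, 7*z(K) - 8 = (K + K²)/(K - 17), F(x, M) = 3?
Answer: 30285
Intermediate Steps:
z(K) = 8/7 + (K + K²)/(7*(-17 + K)) (z(K) = 8/7 + ((K + K²)/(K - 17))/7 = 8/7 + ((K + K²)/(-17 + K))/7 = 8/7 + (K + K²)/(7*(-17 + K)))
O(k) = 9 + k² (O(k) = (k² + ((-136 + (-17)² + 9*(-17))/(7*(-17 - 17)))*k) + 9 = (k² + ((⅐)*(-136 + 289 - 153)/(-34))*k) + 9 = (k² + ((⅐)*(-1/34)*0)*k) + 9 = (k² + 0*k) + 9 = (k² + 0) + 9 = k² + 9 = 9 + k²)
-(-1)*O(174) = -(-1)*(9 + 174²) = -(-1)*(9 + 30276) = -(-1)*30285 = -1*(-30285) = 30285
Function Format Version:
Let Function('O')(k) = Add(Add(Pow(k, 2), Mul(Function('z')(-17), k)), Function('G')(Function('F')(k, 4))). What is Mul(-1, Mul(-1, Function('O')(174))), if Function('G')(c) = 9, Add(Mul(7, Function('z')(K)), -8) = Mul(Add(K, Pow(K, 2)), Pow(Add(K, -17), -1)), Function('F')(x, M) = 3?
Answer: 30285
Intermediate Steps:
Function('z')(K) = Add(Rational(8, 7), Mul(Rational(1, 7), Pow(Add(-17, K), -1), Add(K, Pow(K, 2)))) (Function('z')(K) = Add(Rational(8, 7), Mul(Rational(1, 7), Mul(Add(K, Pow(K, 2)), Pow(Add(K, -17), -1)))) = Add(Rational(8, 7), Mul(Rational(1, 7), Mul(Add(K, Pow(K, 2)), Pow(Add(-17, K), -1)))) = Add(Rational(8, 7), Mul(Rational(1, 7), Mul(Pow(Add(-17, K), -1), Add(K, Pow(K, 2))))) = Add(Rational(8, 7), Mul(Rational(1, 7), Pow(Add(-17, K), -1), Add(K, Pow(K, 2)))))
Function('O')(k) = Add(9, Pow(k, 2)) (Function('O')(k) = Add(Add(Pow(k, 2), Mul(Mul(Rational(1, 7), Pow(Add(-17, -17), -1), Add(-136, Pow(-17, 2), Mul(9, -17))), k)), 9) = Add(Add(Pow(k, 2), Mul(Mul(Rational(1, 7), Pow(-34, -1), Add(-136, 289, -153)), k)), 9) = Add(Add(Pow(k, 2), Mul(Mul(Rational(1, 7), Rational(-1, 34), 0), k)), 9) = Add(Add(Pow(k, 2), Mul(0, k)), 9) = Add(Add(Pow(k, 2), 0), 9) = Add(Pow(k, 2), 9) = Add(9, Pow(k, 2)))
Mul(-1, Mul(-1, Function('O')(174))) = Mul(-1, Mul(-1, Add(9, Pow(174, 2)))) = Mul(-1, Mul(-1, Add(9, 30276))) = Mul(-1, Mul(-1, 30285)) = Mul(-1, -30285) = 30285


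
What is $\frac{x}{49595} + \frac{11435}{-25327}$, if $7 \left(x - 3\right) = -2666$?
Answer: $- \frac{807364338}{1758529591} \approx -0.45911$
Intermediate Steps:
$x = - \frac{2645}{7}$ ($x = 3 + \frac{1}{7} \left(-2666\right) = 3 - \frac{2666}{7} = - \frac{2645}{7} \approx -377.86$)
$\frac{x}{49595} + \frac{11435}{-25327} = - \frac{2645}{7 \cdot 49595} + \frac{11435}{-25327} = \left(- \frac{2645}{7}\right) \frac{1}{49595} + 11435 \left(- \frac{1}{25327}\right) = - \frac{529}{69433} - \frac{11435}{25327} = - \frac{807364338}{1758529591}$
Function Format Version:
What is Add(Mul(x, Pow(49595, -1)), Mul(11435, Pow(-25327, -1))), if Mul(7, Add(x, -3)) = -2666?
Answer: Rational(-807364338, 1758529591) ≈ -0.45911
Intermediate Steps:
x = Rational(-2645, 7) (x = Add(3, Mul(Rational(1, 7), -2666)) = Add(3, Rational(-2666, 7)) = Rational(-2645, 7) ≈ -377.86)
Add(Mul(x, Pow(49595, -1)), Mul(11435, Pow(-25327, -1))) = Add(Mul(Rational(-2645, 7), Pow(49595, -1)), Mul(11435, Pow(-25327, -1))) = Add(Mul(Rational(-2645, 7), Rational(1, 49595)), Mul(11435, Rational(-1, 25327))) = Add(Rational(-529, 69433), Rational(-11435, 25327)) = Rational(-807364338, 1758529591)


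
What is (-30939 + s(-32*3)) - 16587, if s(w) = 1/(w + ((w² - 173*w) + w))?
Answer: -1218186431/25632 ≈ -47526.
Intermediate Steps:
s(w) = 1/(w² - 171*w) (s(w) = 1/(w + (w² - 172*w)) = 1/(w² - 171*w))
(-30939 + s(-32*3)) - 16587 = (-30939 + 1/(((-32*3))*(-171 - 32*3))) - 16587 = (-30939 + 1/((-96)*(-171 - 96))) - 16587 = (-30939 - 1/96/(-267)) - 16587 = (-30939 - 1/96*(-1/267)) - 16587 = (-30939 + 1/25632) - 16587 = -793028447/25632 - 16587 = -1218186431/25632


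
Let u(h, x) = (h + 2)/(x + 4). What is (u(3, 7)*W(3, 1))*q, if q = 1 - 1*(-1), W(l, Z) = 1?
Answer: 10/11 ≈ 0.90909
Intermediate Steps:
u(h, x) = (2 + h)/(4 + x)
q = 2 (q = 1 + 1 = 2)
(u(3, 7)*W(3, 1))*q = (((2 + 3)/(4 + 7))*1)*2 = ((5/11)*1)*2 = (5/11)*2 = 10/11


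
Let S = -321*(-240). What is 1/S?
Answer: 1/77040 ≈ 1.2980e-5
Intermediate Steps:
S = 77040
1/S = 1/77040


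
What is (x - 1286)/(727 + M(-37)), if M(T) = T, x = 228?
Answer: -23/15 ≈ -1.5333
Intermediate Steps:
(x - 1286)/(727 + M(-37)) = (228 - 1286)/(727 - 37) = -1058/690 = -1058*1/690 = -23/15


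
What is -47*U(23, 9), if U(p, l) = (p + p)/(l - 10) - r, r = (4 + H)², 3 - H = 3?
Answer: 2914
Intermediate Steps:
H = 0 (H = 3 - 1*3 = 3 - 3 = 0)
r = 16 (r = (4 + 0)² = 4² = 16)
U(p, l) = -16 + 2*p/(-10 + l) (U(p, l) = (p + p)/(l - 10) - 1*16 = (2*p)/(-10 + l) - 16 = 2*p/(-10 + l) - 16 = -16 + 2*p/(-10 + l))
-47*U(23, 9) = -94*(80 + 23 - 8*9)/(-10 + 9) = -94*(80 + 23 - 72)/(-1) = -94*(-1)*31 = -47*(-62) = 2914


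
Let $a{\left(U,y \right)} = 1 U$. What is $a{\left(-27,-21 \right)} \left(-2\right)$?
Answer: $54$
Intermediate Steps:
$a{\left(U,y \right)} = U$
$a{\left(-27,-21 \right)} \left(-2\right) = \left(-27\right) \left(-2\right) = 54$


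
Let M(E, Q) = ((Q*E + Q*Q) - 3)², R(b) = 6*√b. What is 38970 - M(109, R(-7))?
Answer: 2967957 + 333540*I*√7 ≈ 2.968e+6 + 8.8246e+5*I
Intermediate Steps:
M(E, Q) = (-3 + Q² + E*Q)² (M(E, Q) = ((E*Q + Q²) - 3)² = ((Q² + E*Q) - 3)² = (-3 + Q² + E*Q)²)
38970 - M(109, R(-7)) = 38970 - (-3 + (6*√(-7))² + 109*(6*√(-7)))² = 38970 - (-3 + (6*(I*√7))² + 109*(6*(I*√7)))² = 38970 - (-3 + (6*I*√7)² + 109*(6*I*√7))² = 38970 - (-3 - 252 + 654*I*√7)² = 38970 - (-255 + 654*I*√7)²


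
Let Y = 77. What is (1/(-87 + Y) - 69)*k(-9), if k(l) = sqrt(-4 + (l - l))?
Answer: -691*I/5 ≈ -138.2*I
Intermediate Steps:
k(l) = 2*I (k(l) = sqrt(-4 + 0) = sqrt(-4) = 2*I)
(1/(-87 + Y) - 69)*k(-9) = (1/(-87 + 77) - 69)*(2*I) = (1/(-10) - 69)*(2*I) = (-1/10 - 69)*(2*I) = -691*I/5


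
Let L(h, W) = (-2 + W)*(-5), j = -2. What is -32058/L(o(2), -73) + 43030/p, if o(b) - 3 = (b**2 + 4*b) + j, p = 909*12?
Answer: -55592069/681750 ≈ -81.543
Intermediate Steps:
p = 10908
o(b) = 1 + b**2 + 4*b (o(b) = 3 + ((b**2 + 4*b) - 2) = 3 + (-2 + b**2 + 4*b) = 1 + b**2 + 4*b)
L(h, W) = 10 - 5*W
-32058/L(o(2), -73) + 43030/p = -32058/(10 - 5*(-73)) + 43030/10908 = -32058/(10 + 365) + 43030*(1/10908) = -32058/375 + 21515/5454 = -32058*1/375 + 21515/5454 = -10686/125 + 21515/5454 = -55592069/681750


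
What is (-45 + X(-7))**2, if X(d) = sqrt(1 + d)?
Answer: (45 - I*sqrt(6))**2 ≈ 2019.0 - 220.45*I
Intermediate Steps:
(-45 + X(-7))**2 = (-45 + sqrt(1 - 7))**2 = (-45 + sqrt(-6))**2 = (-45 + I*sqrt(6))**2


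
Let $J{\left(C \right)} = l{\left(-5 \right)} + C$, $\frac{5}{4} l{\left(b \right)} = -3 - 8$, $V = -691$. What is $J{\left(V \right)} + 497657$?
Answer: $\frac{2484786}{5} \approx 4.9696 \cdot 10^{5}$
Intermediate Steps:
$l{\left(b \right)} = - \frac{44}{5}$ ($l{\left(b \right)} = \frac{4 \left(-3 - 8\right)}{5} = \frac{4}{5} \left(-11\right) = - \frac{44}{5}$)
$J{\left(C \right)} = - \frac{44}{5} + C$
$J{\left(V \right)} + 497657 = \left(- \frac{44}{5} - 691\right) + 497657 = - \frac{3499}{5} + 497657 = \frac{2484786}{5}$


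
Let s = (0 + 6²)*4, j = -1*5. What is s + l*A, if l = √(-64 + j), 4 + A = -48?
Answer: 144 - 52*I*√69 ≈ 144.0 - 431.94*I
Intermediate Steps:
A = -52 (A = -4 - 48 = -52)
j = -5
s = 144 (s = (0 + 36)*4 = 36*4 = 144)
l = I*√69 (l = √(-64 - 5) = √(-69) = I*√69 ≈ 8.3066*I)
s + l*A = 144 + (I*√69)*(-52) = 144 - 52*I*√69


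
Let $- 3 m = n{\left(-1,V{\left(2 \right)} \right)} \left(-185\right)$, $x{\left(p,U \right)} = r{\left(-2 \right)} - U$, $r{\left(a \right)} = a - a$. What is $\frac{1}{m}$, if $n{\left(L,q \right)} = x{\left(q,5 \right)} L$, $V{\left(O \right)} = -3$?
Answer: $\frac{3}{925} \approx 0.0032432$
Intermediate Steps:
$r{\left(a \right)} = 0$
$x{\left(p,U \right)} = - U$ ($x{\left(p,U \right)} = 0 - U = - U$)
$n{\left(L,q \right)} = - 5 L$ ($n{\left(L,q \right)} = \left(-1\right) 5 L = - 5 L$)
$m = \frac{925}{3}$ ($m = - \frac{\left(-5\right) \left(-1\right) \left(-185\right)}{3} = - \frac{5 \left(-185\right)}{3} = \left(- \frac{1}{3}\right) \left(-925\right) = \frac{925}{3} \approx 308.33$)
$\frac{1}{m} = \frac{1}{\frac{925}{3}} = \frac{3}{925}$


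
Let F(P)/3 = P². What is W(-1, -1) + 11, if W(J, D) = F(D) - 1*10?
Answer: 4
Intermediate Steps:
F(P) = 3*P²
W(J, D) = -10 + 3*D² (W(J, D) = 3*D² - 1*10 = 3*D² - 10 = -10 + 3*D²)
W(-1, -1) + 11 = (-10 + 3*(-1)²) + 11 = (-10 + 3*1) + 11 = (-10 + 3) + 11 = -7 + 11 = 4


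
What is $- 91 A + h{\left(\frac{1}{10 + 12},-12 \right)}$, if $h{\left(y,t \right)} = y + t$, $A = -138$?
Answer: $\frac{276013}{22} \approx 12546.0$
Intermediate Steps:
$h{\left(y,t \right)} = t + y$
$- 91 A + h{\left(\frac{1}{10 + 12},-12 \right)} = \left(-91\right) \left(-138\right) - \left(12 - \frac{1}{10 + 12}\right) = 12558 - \left(12 - \frac{1}{22}\right) = 12558 + \left(-12 + \frac{1}{22}\right) = 12558 - \frac{263}{22} = \frac{276013}{22}$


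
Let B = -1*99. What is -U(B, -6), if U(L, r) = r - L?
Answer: -93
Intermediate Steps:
B = -99
-U(B, -6) = -(-6 - 1*(-99)) = -(-6 + 99) = -1*93 = -93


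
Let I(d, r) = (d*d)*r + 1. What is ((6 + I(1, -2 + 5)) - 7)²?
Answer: 9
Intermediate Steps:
I(d, r) = 1 + r*d² (I(d, r) = d²*r + 1 = r*d² + 1 = 1 + r*d²)
((6 + I(1, -2 + 5)) - 7)² = ((6 + (1 + (-2 + 5)*1²)) - 7)² = ((6 + (1 + 3*1)) - 7)² = ((6 + (1 + 3)) - 7)² = ((6 + 4) - 7)² = (10 - 7)² = 3² = 9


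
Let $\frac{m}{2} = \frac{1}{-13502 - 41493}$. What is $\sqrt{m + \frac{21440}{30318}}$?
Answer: $\frac{\sqrt{491461403415654810}}{833669205} \approx 0.84091$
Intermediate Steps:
$m = - \frac{2}{54995}$ ($m = \frac{2}{-13502 - 41493} = \frac{2}{-54995} = 2 \left(- \frac{1}{54995}\right) = - \frac{2}{54995} \approx -3.6367 \cdot 10^{-5}$)
$\sqrt{m + \frac{21440}{30318}} = \sqrt{- \frac{2}{54995} + \frac{21440}{30318}} = \sqrt{- \frac{2}{54995} + 21440 \cdot \frac{1}{30318}} = \sqrt{- \frac{2}{54995} + \frac{10720}{15159}} = \sqrt{\frac{589516082}{833669205}} = \frac{\sqrt{491461403415654810}}{833669205}$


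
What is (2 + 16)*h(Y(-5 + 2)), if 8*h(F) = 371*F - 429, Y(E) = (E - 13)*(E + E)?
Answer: 316683/4 ≈ 79171.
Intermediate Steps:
Y(E) = 2*E*(-13 + E) (Y(E) = (-13 + E)*(2*E) = 2*E*(-13 + E))
h(F) = -429/8 + 371*F/8 (h(F) = (371*F - 429)/8 = (-429 + 371*F)/8 = -429/8 + 371*F/8)
(2 + 16)*h(Y(-5 + 2)) = (2 + 16)*(-429/8 + 371*(2*(-5 + 2)*(-13 + (-5 + 2)))/8) = 18*(-429/8 + 371*(2*(-3)*(-13 - 3))/8) = 18*(-429/8 + 371*(2*(-3)*(-16))/8) = 18*(-429/8 + (371/8)*96) = 18*(-429/8 + 4452) = 18*(35187/8) = 316683/4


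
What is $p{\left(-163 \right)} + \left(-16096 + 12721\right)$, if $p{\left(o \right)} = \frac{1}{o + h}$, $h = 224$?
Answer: $- \frac{205874}{61} \approx -3375.0$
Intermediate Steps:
$p{\left(o \right)} = \frac{1}{224 + o}$ ($p{\left(o \right)} = \frac{1}{o + 224} = \frac{1}{224 + o}$)
$p{\left(-163 \right)} + \left(-16096 + 12721\right) = \frac{1}{224 - 163} + \left(-16096 + 12721\right) = \frac{1}{61} - 3375 = - \frac{205874}{61}$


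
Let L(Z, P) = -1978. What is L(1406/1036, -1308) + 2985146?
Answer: 2983168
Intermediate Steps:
L(1406/1036, -1308) + 2985146 = -1978 + 2985146 = 2983168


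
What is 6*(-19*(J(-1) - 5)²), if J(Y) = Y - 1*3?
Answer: -9234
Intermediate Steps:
J(Y) = -3 + Y (J(Y) = Y - 3 = -3 + Y)
6*(-19*(J(-1) - 5)²) = 6*(-19*((-3 - 1) - 5)²) = 6*(-19*(-4 - 5)²) = 6*(-19*(-9)²) = 6*(-19*81) = 6*(-1539) = -9234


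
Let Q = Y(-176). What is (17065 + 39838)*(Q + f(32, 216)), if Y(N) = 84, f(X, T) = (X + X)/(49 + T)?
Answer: 1270302572/265 ≈ 4.7936e+6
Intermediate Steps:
f(X, T) = 2*X/(49 + T) (f(X, T) = (2*X)/(49 + T) = 2*X/(49 + T))
Q = 84
(17065 + 39838)*(Q + f(32, 216)) = (17065 + 39838)*(84 + 2*32/(49 + 216)) = 56903*(84 + 2*32/265) = 56903*(84 + 2*32*(1/265)) = 56903*(84 + 64/265) = 56903*(22324/265) = 1270302572/265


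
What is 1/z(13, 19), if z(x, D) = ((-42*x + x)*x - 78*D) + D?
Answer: -1/8392 ≈ -0.00011916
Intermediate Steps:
z(x, D) = -77*D - 41*x² (z(x, D) = ((-41*x)*x - 78*D) + D = (-41*x² - 78*D) + D = (-78*D - 41*x²) + D = -77*D - 41*x²)
1/z(13, 19) = 1/(-77*19 - 41*13²) = 1/(-1463 - 41*169) = 1/(-1463 - 6929) = 1/(-8392) = -1/8392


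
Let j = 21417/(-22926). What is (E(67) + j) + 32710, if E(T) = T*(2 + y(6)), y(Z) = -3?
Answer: 249450667/7642 ≈ 32642.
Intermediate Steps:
j = -7139/7642 (j = 21417*(-1/22926) = -7139/7642 ≈ -0.93418)
E(T) = -T (E(T) = T*(2 - 3) = T*(-1) = -T)
(E(67) + j) + 32710 = (-1*67 - 7139/7642) + 32710 = (-67 - 7139/7642) + 32710 = -519153/7642 + 32710 = 249450667/7642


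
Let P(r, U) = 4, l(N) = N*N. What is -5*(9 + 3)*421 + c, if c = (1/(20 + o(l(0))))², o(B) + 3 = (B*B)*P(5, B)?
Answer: -7300139/289 ≈ -25260.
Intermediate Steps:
l(N) = N²
o(B) = -3 + 4*B² (o(B) = -3 + (B*B)*4 = -3 + B²*4 = -3 + 4*B²)
c = 1/289 (c = (1/(20 + (-3 + 4*(0²)²)))² = (1/(20 + (-3 + 4*0²)))² = (1/(20 + (-3 + 4*0)))² = (1/(20 + (-3 + 0)))² = (1/(20 - 3))² = (1/17)² = 1/289 ≈ 0.0034602)
-5*(9 + 3)*421 + c = -5*(9 + 3)*421 + 1/289 = -5*12*421 + 1/289 = -60*421 + 1/289 = -25260 + 1/289 = -7300139/289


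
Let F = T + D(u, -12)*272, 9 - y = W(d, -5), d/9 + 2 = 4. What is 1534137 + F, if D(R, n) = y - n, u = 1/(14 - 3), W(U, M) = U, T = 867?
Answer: 1535820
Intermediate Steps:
d = 18 (d = -18 + 9*4 = -18 + 36 = 18)
y = -9 (y = 9 - 1*18 = 9 - 18 = -9)
u = 1/11 ≈ 0.090909
D(R, n) = -9 - n
F = 1683 (F = 867 + (-9 - 1*(-12))*272 = 867 + (-9 + 12)*272 = 867 + 3*272 = 867 + 816 = 1683)
1534137 + F = 1534137 + 1683 = 1535820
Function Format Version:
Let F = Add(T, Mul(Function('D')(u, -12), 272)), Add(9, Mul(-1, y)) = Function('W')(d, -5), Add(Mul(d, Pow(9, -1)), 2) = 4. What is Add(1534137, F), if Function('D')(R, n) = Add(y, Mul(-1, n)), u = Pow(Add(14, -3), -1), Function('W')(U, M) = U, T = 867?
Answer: 1535820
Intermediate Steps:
d = 18 (d = Add(-18, Mul(9, 4)) = Add(-18, 36) = 18)
y = -9 (y = Add(9, Mul(-1, 18)) = Add(9, -18) = -9)
u = Rational(1, 11) (u = Pow(11, -1) = Rational(1, 11) ≈ 0.090909)
Function('D')(R, n) = Add(-9, Mul(-1, n))
F = 1683 (F = Add(867, Mul(Add(-9, Mul(-1, -12)), 272)) = Add(867, Mul(Add(-9, 12), 272)) = Add(867, Mul(3, 272)) = Add(867, 816) = 1683)
Add(1534137, F) = Add(1534137, 1683) = 1535820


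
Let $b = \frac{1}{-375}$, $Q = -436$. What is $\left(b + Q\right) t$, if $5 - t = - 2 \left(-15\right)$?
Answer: $\frac{163501}{15} \approx 10900.0$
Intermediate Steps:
$b = - \frac{1}{375} \approx -0.0026667$
$t = -25$ ($t = 5 - - 2 \left(-15\right) = 5 - \left(-1\right) \left(-30\right) = 5 - 30 = -25$)
$\left(b + Q\right) t = \left(- \frac{1}{375} - 436\right) \left(-25\right) = \left(- \frac{163501}{375}\right) \left(-25\right) = \frac{163501}{15}$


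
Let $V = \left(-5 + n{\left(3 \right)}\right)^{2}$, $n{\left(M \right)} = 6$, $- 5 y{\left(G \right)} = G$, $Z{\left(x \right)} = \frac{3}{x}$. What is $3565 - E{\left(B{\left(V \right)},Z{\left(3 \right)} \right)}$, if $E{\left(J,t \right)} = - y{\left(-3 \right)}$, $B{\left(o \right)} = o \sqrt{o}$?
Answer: $\frac{17828}{5} \approx 3565.6$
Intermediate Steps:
$y{\left(G \right)} = - \frac{G}{5}$
$V = 1$ ($V = \left(-5 + 6\right)^{2} = 1^{2} = 1$)
$B{\left(o \right)} = o^{\frac{3}{2}}$
$E{\left(J,t \right)} = - \frac{3}{5}$ ($E{\left(J,t \right)} = - \frac{\left(-1\right) \left(-3\right)}{5} = \left(-1\right) \frac{3}{5} = - \frac{3}{5}$)
$3565 - E{\left(B{\left(V \right)},Z{\left(3 \right)} \right)} = 3565 - - \frac{3}{5} = 3565 + \frac{3}{5} = \frac{17828}{5}$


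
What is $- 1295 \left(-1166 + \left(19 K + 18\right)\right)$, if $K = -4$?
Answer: $1585080$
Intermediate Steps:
$- 1295 \left(-1166 + \left(19 K + 18\right)\right) = - 1295 \left(-1166 + \left(19 \left(-4\right) + 18\right)\right) = - 1295 \left(-1166 + \left(-76 + 18\right)\right) = - 1295 \left(-1166 - 58\right) = \left(-1295\right) \left(-1224\right) = 1585080$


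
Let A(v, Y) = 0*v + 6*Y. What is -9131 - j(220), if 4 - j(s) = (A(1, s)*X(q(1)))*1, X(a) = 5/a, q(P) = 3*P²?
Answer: -6935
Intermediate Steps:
A(v, Y) = 6*Y (A(v, Y) = 0 + 6*Y = 6*Y)
j(s) = 4 - 10*s (j(s) = 4 - (6*s)*(5/((3*1²))) = 4 - (6*s)*(5/((3*1))) = 4 - (6*s)*(5/3) = 4 - 10*s)
-9131 - j(220) = -9131 - (4 - 10*220) = -9131 - (4 - 2200) = -9131 - 1*(-2196) = -9131 + 2196 = -6935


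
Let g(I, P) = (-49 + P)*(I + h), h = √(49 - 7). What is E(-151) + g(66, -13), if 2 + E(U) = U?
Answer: -4245 - 62*√42 ≈ -4646.8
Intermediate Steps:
h = √42 ≈ 6.4807
E(U) = -2 + U
g(I, P) = (-49 + P)*(I + √42)
E(-151) + g(66, -13) = (-2 - 151) + (-49*66 - 49*√42 + 66*(-13) - 13*√42) = -153 + (-3234 - 49*√42 - 858 - 13*√42) = -153 + (-4092 - 62*√42) = -4245 - 62*√42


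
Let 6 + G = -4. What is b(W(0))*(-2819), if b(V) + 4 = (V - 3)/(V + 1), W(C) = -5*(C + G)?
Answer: 442583/51 ≈ 8678.1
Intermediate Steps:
G = -10 (G = -6 - 4 = -10)
W(C) = 50 - 5*C (W(C) = -5*(C - 10) = -5*(-10 + C) = 50 - 5*C)
b(V) = -4 + (-3 + V)/(1 + V) (b(V) = -4 + (V - 3)/(V + 1) = -4 + (-3 + V)/(1 + V))
b(W(0))*(-2819) = ((-7 - 3*(50 - 5*0))/(1 + (50 - 5*0)))*(-2819) = ((-7 - 3*(50 + 0))/(1 + (50 + 0)))*(-2819) = ((-7 - 3*50)/(1 + 50))*(-2819) = ((-7 - 150)/51)*(-2819) = ((1/51)*(-157))*(-2819) = -157/51*(-2819) = 442583/51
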